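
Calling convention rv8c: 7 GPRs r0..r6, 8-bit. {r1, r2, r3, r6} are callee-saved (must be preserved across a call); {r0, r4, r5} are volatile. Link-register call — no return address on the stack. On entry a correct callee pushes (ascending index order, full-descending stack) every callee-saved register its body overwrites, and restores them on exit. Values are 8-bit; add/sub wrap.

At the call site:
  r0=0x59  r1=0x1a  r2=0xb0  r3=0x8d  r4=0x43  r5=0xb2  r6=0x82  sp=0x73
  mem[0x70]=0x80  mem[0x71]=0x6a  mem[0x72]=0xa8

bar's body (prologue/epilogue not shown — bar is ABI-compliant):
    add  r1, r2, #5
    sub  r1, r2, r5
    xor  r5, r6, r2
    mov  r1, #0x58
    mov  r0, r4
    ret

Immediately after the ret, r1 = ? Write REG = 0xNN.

prologue: push r1 → mem[0x72]=0x1a, sp=0x72
body[0] add  r1, r2, #5 → r1=0xb5
body[1] sub  r1, r2, r5 → r1=0xfe
body[2] xor  r5, r6, r2 → r5=0x32
body[3] mov  r1, #0x58 → r1=0x58
body[4] mov  r0, r4 → r0=0x43
epilogue: pop r1=0x1a, sp=0x73
r1 is callee-saved → restored

REG = 0x1a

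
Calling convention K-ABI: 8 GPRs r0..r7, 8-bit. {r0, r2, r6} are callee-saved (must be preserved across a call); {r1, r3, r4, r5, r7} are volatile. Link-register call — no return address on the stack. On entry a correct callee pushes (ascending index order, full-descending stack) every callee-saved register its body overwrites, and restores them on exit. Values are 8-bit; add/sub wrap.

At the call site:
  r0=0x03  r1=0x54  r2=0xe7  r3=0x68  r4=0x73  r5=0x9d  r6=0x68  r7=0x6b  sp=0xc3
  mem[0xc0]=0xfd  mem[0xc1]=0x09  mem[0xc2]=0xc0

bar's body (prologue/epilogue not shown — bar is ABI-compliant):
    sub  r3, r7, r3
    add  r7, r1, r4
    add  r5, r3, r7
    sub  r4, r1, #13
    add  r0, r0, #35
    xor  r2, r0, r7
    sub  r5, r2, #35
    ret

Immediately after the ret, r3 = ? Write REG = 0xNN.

prologue: push r0 -> mem[0xc2]=0x03, sp=0xc2
prologue: push r2 -> mem[0xc1]=0xe7, sp=0xc1
body[0] sub  r3, r7, r3 -> r3=0x03
body[1] add  r7, r1, r4 -> r7=0xc7
body[2] add  r5, r3, r7 -> r5=0xca
body[3] sub  r4, r1, #13 -> r4=0x47
body[4] add  r0, r0, #35 -> r0=0x26
body[5] xor  r2, r0, r7 -> r2=0xe1
body[6] sub  r5, r2, #35 -> r5=0xbe
epilogue: pop r2=0xe7, sp=0xc2
epilogue: pop r0=0x03, sp=0xc3
r3 is caller-saved -> body value

REG = 0x03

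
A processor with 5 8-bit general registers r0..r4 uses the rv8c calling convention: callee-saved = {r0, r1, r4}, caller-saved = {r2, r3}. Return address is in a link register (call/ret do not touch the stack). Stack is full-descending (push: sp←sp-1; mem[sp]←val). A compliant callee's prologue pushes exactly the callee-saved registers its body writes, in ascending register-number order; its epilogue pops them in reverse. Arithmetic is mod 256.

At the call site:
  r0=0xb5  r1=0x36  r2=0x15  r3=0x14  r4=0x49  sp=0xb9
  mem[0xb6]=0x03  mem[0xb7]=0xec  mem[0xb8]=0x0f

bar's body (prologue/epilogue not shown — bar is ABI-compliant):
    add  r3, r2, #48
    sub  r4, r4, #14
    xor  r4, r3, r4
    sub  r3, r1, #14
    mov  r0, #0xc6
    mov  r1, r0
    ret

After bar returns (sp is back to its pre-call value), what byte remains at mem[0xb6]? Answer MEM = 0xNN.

MEM = 0x49

prologue: push r0 -> mem[0xb8]=0xb5, sp=0xb8
prologue: push r1 -> mem[0xb7]=0x36, sp=0xb7
prologue: push r4 -> mem[0xb6]=0x49, sp=0xb6
body[0] add  r3, r2, #48 -> r3=0x45
body[1] sub  r4, r4, #14 -> r4=0x3b
body[2] xor  r4, r3, r4 -> r4=0x7e
body[3] sub  r3, r1, #14 -> r3=0x28
body[4] mov  r0, #0xc6 -> r0=0xc6
body[5] mov  r1, r0 -> r1=0xc6
epilogue: pop r4=0x49, sp=0xb7
epilogue: pop r1=0x36, sp=0xb8
epilogue: pop r0=0xb5, sp=0xb9
prologue pushed ['r0', 'r1', 'r4'] at ['0xb8', '0xb7', '0xb6']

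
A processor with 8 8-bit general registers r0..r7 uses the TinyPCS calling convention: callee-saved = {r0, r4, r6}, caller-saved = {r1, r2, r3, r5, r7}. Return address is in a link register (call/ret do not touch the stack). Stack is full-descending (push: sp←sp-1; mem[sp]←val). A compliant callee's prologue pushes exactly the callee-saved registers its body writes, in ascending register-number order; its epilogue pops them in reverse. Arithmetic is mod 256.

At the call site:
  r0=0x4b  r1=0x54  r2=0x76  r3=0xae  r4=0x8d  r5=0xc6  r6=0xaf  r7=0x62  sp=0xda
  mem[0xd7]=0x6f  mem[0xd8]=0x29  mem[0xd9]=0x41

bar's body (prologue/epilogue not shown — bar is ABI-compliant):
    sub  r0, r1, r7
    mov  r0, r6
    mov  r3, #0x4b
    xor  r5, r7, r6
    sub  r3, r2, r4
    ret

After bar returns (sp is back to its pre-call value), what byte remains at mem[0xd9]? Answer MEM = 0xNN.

prologue: push r0 → mem[0xd9]=0x4b, sp=0xd9
body[0] sub  r0, r1, r7 → r0=0xf2
body[1] mov  r0, r6 → r0=0xaf
body[2] mov  r3, #0x4b → r3=0x4b
body[3] xor  r5, r7, r6 → r5=0xcd
body[4] sub  r3, r2, r4 → r3=0xe9
epilogue: pop r0=0x4b, sp=0xda
prologue pushed ['r0'] at ['0xd9']

MEM = 0x4b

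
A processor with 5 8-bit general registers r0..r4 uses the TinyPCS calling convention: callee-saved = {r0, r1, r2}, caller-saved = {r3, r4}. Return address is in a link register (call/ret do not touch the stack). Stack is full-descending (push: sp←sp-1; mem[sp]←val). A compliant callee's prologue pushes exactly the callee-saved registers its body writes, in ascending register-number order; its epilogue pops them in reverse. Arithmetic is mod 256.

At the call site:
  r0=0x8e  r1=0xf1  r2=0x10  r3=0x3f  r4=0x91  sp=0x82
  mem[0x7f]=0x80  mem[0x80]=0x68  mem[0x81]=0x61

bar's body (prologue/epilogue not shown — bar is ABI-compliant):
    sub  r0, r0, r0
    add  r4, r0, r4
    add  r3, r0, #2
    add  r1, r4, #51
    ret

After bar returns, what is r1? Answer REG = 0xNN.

REG = 0xf1

prologue: push r0 -> mem[0x81]=0x8e, sp=0x81
prologue: push r1 -> mem[0x80]=0xf1, sp=0x80
body[0] sub  r0, r0, r0 -> r0=0x00
body[1] add  r4, r0, r4 -> r4=0x91
body[2] add  r3, r0, #2 -> r3=0x02
body[3] add  r1, r4, #51 -> r1=0xc4
epilogue: pop r1=0xf1, sp=0x81
epilogue: pop r0=0x8e, sp=0x82
r1 is callee-saved -> restored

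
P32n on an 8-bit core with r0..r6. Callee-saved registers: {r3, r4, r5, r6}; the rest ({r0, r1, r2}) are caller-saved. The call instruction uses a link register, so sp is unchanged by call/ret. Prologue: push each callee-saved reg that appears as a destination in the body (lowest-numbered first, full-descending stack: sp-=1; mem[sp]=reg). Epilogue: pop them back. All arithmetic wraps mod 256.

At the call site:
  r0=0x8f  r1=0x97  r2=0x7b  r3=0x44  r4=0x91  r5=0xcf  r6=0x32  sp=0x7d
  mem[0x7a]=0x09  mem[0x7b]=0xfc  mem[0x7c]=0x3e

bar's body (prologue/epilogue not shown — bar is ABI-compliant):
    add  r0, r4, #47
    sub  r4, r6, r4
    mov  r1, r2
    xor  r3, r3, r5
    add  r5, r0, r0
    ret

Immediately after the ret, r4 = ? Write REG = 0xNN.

prologue: push r3 -> mem[0x7c]=0x44, sp=0x7c
prologue: push r4 -> mem[0x7b]=0x91, sp=0x7b
prologue: push r5 -> mem[0x7a]=0xcf, sp=0x7a
body[0] add  r0, r4, #47 -> r0=0xc0
body[1] sub  r4, r6, r4 -> r4=0xa1
body[2] mov  r1, r2 -> r1=0x7b
body[3] xor  r3, r3, r5 -> r3=0x8b
body[4] add  r5, r0, r0 -> r5=0x80
epilogue: pop r5=0xcf, sp=0x7b
epilogue: pop r4=0x91, sp=0x7c
epilogue: pop r3=0x44, sp=0x7d
r4 is callee-saved -> restored

REG = 0x91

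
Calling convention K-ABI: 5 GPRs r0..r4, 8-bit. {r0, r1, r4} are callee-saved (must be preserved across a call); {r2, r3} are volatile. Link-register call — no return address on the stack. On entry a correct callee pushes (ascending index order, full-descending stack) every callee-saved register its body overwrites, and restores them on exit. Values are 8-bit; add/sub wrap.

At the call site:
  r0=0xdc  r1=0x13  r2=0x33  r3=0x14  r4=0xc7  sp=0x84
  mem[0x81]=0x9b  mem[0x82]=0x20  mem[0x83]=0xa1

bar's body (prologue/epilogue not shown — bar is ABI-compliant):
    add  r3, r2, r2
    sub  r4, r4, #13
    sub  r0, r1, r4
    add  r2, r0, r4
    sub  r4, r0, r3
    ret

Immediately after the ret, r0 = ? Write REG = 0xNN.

REG = 0xdc

prologue: push r0 → mem[0x83]=0xdc, sp=0x83
prologue: push r4 → mem[0x82]=0xc7, sp=0x82
body[0] add  r3, r2, r2 → r3=0x66
body[1] sub  r4, r4, #13 → r4=0xba
body[2] sub  r0, r1, r4 → r0=0x59
body[3] add  r2, r0, r4 → r2=0x13
body[4] sub  r4, r0, r3 → r4=0xf3
epilogue: pop r4=0xc7, sp=0x83
epilogue: pop r0=0xdc, sp=0x84
r0 is callee-saved → restored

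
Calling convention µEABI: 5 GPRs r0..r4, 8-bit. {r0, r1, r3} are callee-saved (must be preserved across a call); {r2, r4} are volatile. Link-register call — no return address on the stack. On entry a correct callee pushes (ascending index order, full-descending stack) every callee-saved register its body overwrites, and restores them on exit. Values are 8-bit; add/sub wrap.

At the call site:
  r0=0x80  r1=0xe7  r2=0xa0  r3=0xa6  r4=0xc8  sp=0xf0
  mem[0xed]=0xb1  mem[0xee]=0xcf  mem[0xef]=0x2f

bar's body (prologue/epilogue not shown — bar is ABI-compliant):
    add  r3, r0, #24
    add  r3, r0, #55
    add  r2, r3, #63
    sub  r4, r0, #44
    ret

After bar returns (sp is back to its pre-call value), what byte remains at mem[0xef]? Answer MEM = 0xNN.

prologue: push r3 -> mem[0xef]=0xa6, sp=0xef
body[0] add  r3, r0, #24 -> r3=0x98
body[1] add  r3, r0, #55 -> r3=0xb7
body[2] add  r2, r3, #63 -> r2=0xf6
body[3] sub  r4, r0, #44 -> r4=0x54
epilogue: pop r3=0xa6, sp=0xf0
prologue pushed ['r3'] at ['0xef']

MEM = 0xa6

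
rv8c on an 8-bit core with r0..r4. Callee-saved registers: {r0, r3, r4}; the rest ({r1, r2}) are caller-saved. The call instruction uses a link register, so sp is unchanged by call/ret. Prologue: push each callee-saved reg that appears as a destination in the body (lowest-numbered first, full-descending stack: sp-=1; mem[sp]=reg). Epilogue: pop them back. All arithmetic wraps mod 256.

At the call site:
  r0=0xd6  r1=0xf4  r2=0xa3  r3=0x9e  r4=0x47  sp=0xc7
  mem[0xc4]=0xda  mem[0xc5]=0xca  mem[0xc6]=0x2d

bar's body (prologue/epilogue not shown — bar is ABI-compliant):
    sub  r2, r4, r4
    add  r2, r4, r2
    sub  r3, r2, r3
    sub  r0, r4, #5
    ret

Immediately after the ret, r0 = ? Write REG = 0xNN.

prologue: push r0 → mem[0xc6]=0xd6, sp=0xc6
prologue: push r3 → mem[0xc5]=0x9e, sp=0xc5
body[0] sub  r2, r4, r4 → r2=0x00
body[1] add  r2, r4, r2 → r2=0x47
body[2] sub  r3, r2, r3 → r3=0xa9
body[3] sub  r0, r4, #5 → r0=0x42
epilogue: pop r3=0x9e, sp=0xc6
epilogue: pop r0=0xd6, sp=0xc7
r0 is callee-saved → restored

REG = 0xd6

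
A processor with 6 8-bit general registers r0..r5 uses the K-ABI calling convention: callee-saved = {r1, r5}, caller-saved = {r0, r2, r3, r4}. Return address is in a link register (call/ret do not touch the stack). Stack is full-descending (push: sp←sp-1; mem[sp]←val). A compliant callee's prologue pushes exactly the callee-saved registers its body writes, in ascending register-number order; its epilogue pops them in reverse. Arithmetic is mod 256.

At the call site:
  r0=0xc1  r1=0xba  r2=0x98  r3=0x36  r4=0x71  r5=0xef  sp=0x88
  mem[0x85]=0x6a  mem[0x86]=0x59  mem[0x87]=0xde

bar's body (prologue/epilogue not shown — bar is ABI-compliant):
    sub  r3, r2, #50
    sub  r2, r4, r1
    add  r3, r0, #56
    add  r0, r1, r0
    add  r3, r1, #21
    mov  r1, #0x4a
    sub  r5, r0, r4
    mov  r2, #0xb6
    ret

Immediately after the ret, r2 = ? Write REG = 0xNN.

prologue: push r1 -> mem[0x87]=0xba, sp=0x87
prologue: push r5 -> mem[0x86]=0xef, sp=0x86
body[0] sub  r3, r2, #50 -> r3=0x66
body[1] sub  r2, r4, r1 -> r2=0xb7
body[2] add  r3, r0, #56 -> r3=0xf9
body[3] add  r0, r1, r0 -> r0=0x7b
body[4] add  r3, r1, #21 -> r3=0xcf
body[5] mov  r1, #0x4a -> r1=0x4a
body[6] sub  r5, r0, r4 -> r5=0x0a
body[7] mov  r2, #0xb6 -> r2=0xb6
epilogue: pop r5=0xef, sp=0x87
epilogue: pop r1=0xba, sp=0x88
r2 is caller-saved -> body value

REG = 0xb6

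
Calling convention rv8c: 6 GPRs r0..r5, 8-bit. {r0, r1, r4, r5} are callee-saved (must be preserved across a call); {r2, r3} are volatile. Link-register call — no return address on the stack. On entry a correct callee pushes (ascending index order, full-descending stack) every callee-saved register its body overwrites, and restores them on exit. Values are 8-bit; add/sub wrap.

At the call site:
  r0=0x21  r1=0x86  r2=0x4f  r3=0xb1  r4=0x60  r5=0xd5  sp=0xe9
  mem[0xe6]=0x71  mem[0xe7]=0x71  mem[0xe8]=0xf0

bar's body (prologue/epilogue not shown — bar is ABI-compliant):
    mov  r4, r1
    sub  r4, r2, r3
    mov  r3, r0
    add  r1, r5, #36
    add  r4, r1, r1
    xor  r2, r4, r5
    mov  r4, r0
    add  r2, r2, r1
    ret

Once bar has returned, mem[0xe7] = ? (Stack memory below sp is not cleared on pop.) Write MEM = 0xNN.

MEM = 0x60

prologue: push r1 → mem[0xe8]=0x86, sp=0xe8
prologue: push r4 → mem[0xe7]=0x60, sp=0xe7
body[0] mov  r4, r1 → r4=0x86
body[1] sub  r4, r2, r3 → r4=0x9e
body[2] mov  r3, r0 → r3=0x21
body[3] add  r1, r5, #36 → r1=0xf9
body[4] add  r4, r1, r1 → r4=0xf2
body[5] xor  r2, r4, r5 → r2=0x27
body[6] mov  r4, r0 → r4=0x21
body[7] add  r2, r2, r1 → r2=0x20
epilogue: pop r4=0x60, sp=0xe8
epilogue: pop r1=0x86, sp=0xe9
prologue pushed ['r1', 'r4'] at ['0xe8', '0xe7']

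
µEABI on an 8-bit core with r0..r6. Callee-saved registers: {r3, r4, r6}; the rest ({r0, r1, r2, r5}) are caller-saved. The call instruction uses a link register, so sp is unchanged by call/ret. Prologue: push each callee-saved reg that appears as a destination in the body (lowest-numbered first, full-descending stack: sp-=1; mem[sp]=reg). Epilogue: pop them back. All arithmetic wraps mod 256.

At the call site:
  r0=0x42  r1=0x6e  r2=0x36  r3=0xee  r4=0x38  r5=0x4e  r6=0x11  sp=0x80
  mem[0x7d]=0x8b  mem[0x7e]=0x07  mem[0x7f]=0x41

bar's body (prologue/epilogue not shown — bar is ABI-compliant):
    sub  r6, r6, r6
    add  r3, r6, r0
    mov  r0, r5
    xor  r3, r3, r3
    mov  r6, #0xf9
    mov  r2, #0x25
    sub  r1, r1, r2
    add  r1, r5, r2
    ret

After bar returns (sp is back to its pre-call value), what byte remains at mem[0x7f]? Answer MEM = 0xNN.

prologue: push r3 -> mem[0x7f]=0xee, sp=0x7f
prologue: push r6 -> mem[0x7e]=0x11, sp=0x7e
body[0] sub  r6, r6, r6 -> r6=0x00
body[1] add  r3, r6, r0 -> r3=0x42
body[2] mov  r0, r5 -> r0=0x4e
body[3] xor  r3, r3, r3 -> r3=0x00
body[4] mov  r6, #0xf9 -> r6=0xf9
body[5] mov  r2, #0x25 -> r2=0x25
body[6] sub  r1, r1, r2 -> r1=0x49
body[7] add  r1, r5, r2 -> r1=0x73
epilogue: pop r6=0x11, sp=0x7f
epilogue: pop r3=0xee, sp=0x80
prologue pushed ['r3', 'r6'] at ['0x7f', '0x7e']

MEM = 0xee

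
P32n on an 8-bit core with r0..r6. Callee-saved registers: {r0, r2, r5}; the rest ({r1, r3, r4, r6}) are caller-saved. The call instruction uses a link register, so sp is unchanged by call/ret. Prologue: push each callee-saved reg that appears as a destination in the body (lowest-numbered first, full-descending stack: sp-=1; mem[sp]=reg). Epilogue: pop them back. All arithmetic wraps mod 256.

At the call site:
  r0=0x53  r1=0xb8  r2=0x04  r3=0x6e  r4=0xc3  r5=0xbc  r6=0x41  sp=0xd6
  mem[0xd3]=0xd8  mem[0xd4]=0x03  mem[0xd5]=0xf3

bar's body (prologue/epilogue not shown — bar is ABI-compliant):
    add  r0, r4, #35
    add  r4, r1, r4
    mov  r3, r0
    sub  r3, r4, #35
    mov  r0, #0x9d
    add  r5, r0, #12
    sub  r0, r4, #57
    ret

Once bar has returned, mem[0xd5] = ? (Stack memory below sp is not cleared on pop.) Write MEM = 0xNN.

MEM = 0x53

prologue: push r0 → mem[0xd5]=0x53, sp=0xd5
prologue: push r5 → mem[0xd4]=0xbc, sp=0xd4
body[0] add  r0, r4, #35 → r0=0xe6
body[1] add  r4, r1, r4 → r4=0x7b
body[2] mov  r3, r0 → r3=0xe6
body[3] sub  r3, r4, #35 → r3=0x58
body[4] mov  r0, #0x9d → r0=0x9d
body[5] add  r5, r0, #12 → r5=0xa9
body[6] sub  r0, r4, #57 → r0=0x42
epilogue: pop r5=0xbc, sp=0xd5
epilogue: pop r0=0x53, sp=0xd6
prologue pushed ['r0', 'r5'] at ['0xd5', '0xd4']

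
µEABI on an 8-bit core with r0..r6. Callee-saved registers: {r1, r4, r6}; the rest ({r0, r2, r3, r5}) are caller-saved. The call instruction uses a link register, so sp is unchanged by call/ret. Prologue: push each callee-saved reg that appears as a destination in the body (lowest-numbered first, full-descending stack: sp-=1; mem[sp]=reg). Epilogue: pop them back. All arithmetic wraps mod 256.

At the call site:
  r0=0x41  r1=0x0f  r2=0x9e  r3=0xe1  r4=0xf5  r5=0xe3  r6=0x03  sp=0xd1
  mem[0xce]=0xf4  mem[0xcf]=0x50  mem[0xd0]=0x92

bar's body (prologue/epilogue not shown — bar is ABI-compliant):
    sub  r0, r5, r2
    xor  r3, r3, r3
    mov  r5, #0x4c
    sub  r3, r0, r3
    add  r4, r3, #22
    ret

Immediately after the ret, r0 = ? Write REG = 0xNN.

REG = 0x45

prologue: push r4 → mem[0xd0]=0xf5, sp=0xd0
body[0] sub  r0, r5, r2 → r0=0x45
body[1] xor  r3, r3, r3 → r3=0x00
body[2] mov  r5, #0x4c → r5=0x4c
body[3] sub  r3, r0, r3 → r3=0x45
body[4] add  r4, r3, #22 → r4=0x5b
epilogue: pop r4=0xf5, sp=0xd1
r0 is caller-saved → body value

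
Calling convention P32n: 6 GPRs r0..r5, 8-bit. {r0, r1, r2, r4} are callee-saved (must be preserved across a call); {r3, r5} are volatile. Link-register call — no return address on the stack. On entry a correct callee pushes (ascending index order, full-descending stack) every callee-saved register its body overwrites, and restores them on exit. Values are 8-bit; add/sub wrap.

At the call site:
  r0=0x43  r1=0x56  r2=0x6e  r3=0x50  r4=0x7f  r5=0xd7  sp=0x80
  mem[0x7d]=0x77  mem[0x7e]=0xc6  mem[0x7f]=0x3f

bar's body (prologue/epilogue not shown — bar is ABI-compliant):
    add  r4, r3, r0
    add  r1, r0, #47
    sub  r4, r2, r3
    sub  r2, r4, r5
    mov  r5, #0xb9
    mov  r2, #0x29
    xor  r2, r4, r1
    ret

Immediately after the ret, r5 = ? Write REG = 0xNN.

REG = 0xb9

prologue: push r1 → mem[0x7f]=0x56, sp=0x7f
prologue: push r2 → mem[0x7e]=0x6e, sp=0x7e
prologue: push r4 → mem[0x7d]=0x7f, sp=0x7d
body[0] add  r4, r3, r0 → r4=0x93
body[1] add  r1, r0, #47 → r1=0x72
body[2] sub  r4, r2, r3 → r4=0x1e
body[3] sub  r2, r4, r5 → r2=0x47
body[4] mov  r5, #0xb9 → r5=0xb9
body[5] mov  r2, #0x29 → r2=0x29
body[6] xor  r2, r4, r1 → r2=0x6c
epilogue: pop r4=0x7f, sp=0x7e
epilogue: pop r2=0x6e, sp=0x7f
epilogue: pop r1=0x56, sp=0x80
r5 is caller-saved → body value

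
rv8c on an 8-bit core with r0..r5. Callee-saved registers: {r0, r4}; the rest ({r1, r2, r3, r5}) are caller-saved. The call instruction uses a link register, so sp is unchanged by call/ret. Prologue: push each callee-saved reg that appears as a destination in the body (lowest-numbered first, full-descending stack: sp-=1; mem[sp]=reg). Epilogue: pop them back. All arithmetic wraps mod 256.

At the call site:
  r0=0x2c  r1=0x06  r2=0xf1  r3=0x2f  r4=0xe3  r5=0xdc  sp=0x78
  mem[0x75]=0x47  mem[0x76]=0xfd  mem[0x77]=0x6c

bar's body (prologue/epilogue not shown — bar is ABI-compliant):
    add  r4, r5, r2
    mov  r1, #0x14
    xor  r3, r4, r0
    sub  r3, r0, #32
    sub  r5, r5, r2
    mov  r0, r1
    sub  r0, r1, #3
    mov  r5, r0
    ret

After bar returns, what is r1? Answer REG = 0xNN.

REG = 0x14

prologue: push r0 → mem[0x77]=0x2c, sp=0x77
prologue: push r4 → mem[0x76]=0xe3, sp=0x76
body[0] add  r4, r5, r2 → r4=0xcd
body[1] mov  r1, #0x14 → r1=0x14
body[2] xor  r3, r4, r0 → r3=0xe1
body[3] sub  r3, r0, #32 → r3=0x0c
body[4] sub  r5, r5, r2 → r5=0xeb
body[5] mov  r0, r1 → r0=0x14
body[6] sub  r0, r1, #3 → r0=0x11
body[7] mov  r5, r0 → r5=0x11
epilogue: pop r4=0xe3, sp=0x77
epilogue: pop r0=0x2c, sp=0x78
r1 is caller-saved → body value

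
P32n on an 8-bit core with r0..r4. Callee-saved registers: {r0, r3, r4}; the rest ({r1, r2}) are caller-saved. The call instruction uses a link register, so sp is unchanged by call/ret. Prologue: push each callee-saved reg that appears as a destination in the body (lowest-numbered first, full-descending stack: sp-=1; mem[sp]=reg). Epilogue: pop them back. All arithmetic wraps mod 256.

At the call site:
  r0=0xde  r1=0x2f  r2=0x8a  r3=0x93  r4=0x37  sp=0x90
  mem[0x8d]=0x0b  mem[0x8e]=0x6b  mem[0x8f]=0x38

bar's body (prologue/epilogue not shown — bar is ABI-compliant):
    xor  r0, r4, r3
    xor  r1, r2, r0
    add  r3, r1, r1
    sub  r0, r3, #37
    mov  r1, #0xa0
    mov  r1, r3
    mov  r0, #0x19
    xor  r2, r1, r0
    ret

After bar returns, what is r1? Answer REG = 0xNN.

REG = 0x5c

prologue: push r0 → mem[0x8f]=0xde, sp=0x8f
prologue: push r3 → mem[0x8e]=0x93, sp=0x8e
body[0] xor  r0, r4, r3 → r0=0xa4
body[1] xor  r1, r2, r0 → r1=0x2e
body[2] add  r3, r1, r1 → r3=0x5c
body[3] sub  r0, r3, #37 → r0=0x37
body[4] mov  r1, #0xa0 → r1=0xa0
body[5] mov  r1, r3 → r1=0x5c
body[6] mov  r0, #0x19 → r0=0x19
body[7] xor  r2, r1, r0 → r2=0x45
epilogue: pop r3=0x93, sp=0x8f
epilogue: pop r0=0xde, sp=0x90
r1 is caller-saved → body value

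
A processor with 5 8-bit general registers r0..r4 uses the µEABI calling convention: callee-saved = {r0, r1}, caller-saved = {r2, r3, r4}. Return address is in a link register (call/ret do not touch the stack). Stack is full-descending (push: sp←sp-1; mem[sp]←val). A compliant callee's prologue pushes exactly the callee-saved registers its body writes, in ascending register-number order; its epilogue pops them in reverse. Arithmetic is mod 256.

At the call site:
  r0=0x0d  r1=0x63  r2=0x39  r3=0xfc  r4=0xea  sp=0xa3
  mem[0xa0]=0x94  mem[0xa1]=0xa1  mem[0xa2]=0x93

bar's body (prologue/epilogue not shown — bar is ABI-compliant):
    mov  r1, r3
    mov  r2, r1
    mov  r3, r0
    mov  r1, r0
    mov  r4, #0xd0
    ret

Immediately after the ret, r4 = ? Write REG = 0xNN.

REG = 0xd0

prologue: push r1 → mem[0xa2]=0x63, sp=0xa2
body[0] mov  r1, r3 → r1=0xfc
body[1] mov  r2, r1 → r2=0xfc
body[2] mov  r3, r0 → r3=0x0d
body[3] mov  r1, r0 → r1=0x0d
body[4] mov  r4, #0xd0 → r4=0xd0
epilogue: pop r1=0x63, sp=0xa3
r4 is caller-saved → body value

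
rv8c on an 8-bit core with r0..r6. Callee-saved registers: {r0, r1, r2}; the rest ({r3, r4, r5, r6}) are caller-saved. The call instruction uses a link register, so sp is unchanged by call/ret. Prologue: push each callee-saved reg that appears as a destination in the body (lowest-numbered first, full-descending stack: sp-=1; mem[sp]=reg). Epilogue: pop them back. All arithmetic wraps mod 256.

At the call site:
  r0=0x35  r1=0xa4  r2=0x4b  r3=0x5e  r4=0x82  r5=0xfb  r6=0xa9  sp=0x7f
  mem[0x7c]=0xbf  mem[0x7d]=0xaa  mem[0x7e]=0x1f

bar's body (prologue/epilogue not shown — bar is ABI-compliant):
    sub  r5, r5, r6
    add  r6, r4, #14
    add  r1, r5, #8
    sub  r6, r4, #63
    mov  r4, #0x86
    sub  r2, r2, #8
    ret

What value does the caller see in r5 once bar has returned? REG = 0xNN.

prologue: push r1 → mem[0x7e]=0xa4, sp=0x7e
prologue: push r2 → mem[0x7d]=0x4b, sp=0x7d
body[0] sub  r5, r5, r6 → r5=0x52
body[1] add  r6, r4, #14 → r6=0x90
body[2] add  r1, r5, #8 → r1=0x5a
body[3] sub  r6, r4, #63 → r6=0x43
body[4] mov  r4, #0x86 → r4=0x86
body[5] sub  r2, r2, #8 → r2=0x43
epilogue: pop r2=0x4b, sp=0x7e
epilogue: pop r1=0xa4, sp=0x7f
r5 is caller-saved → body value

REG = 0x52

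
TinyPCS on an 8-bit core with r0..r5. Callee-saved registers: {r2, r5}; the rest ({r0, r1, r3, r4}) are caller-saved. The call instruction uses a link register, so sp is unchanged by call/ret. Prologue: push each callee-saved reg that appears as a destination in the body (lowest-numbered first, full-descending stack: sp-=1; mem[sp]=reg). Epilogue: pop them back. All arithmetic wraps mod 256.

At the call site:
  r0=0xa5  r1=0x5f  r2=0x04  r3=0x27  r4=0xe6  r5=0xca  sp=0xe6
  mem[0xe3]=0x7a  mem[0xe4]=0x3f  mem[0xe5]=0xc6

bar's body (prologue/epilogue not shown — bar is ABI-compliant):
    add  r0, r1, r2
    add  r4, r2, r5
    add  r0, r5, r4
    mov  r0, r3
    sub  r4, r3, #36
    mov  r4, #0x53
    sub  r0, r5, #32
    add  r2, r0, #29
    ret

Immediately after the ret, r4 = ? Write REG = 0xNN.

prologue: push r2 -> mem[0xe5]=0x04, sp=0xe5
body[0] add  r0, r1, r2 -> r0=0x63
body[1] add  r4, r2, r5 -> r4=0xce
body[2] add  r0, r5, r4 -> r0=0x98
body[3] mov  r0, r3 -> r0=0x27
body[4] sub  r4, r3, #36 -> r4=0x03
body[5] mov  r4, #0x53 -> r4=0x53
body[6] sub  r0, r5, #32 -> r0=0xaa
body[7] add  r2, r0, #29 -> r2=0xc7
epilogue: pop r2=0x04, sp=0xe6
r4 is caller-saved -> body value

REG = 0x53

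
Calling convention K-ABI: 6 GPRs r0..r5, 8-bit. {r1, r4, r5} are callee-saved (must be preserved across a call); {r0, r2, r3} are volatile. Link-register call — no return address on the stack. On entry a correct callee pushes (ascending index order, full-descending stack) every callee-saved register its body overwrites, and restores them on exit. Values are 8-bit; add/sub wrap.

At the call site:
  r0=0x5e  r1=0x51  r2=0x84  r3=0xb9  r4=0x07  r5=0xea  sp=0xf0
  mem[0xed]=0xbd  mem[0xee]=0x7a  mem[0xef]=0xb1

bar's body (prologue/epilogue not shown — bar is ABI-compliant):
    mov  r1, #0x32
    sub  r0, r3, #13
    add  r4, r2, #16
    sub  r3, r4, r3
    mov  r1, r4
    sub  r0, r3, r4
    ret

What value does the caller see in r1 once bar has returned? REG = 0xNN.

prologue: push r1 -> mem[0xef]=0x51, sp=0xef
prologue: push r4 -> mem[0xee]=0x07, sp=0xee
body[0] mov  r1, #0x32 -> r1=0x32
body[1] sub  r0, r3, #13 -> r0=0xac
body[2] add  r4, r2, #16 -> r4=0x94
body[3] sub  r3, r4, r3 -> r3=0xdb
body[4] mov  r1, r4 -> r1=0x94
body[5] sub  r0, r3, r4 -> r0=0x47
epilogue: pop r4=0x07, sp=0xef
epilogue: pop r1=0x51, sp=0xf0
r1 is callee-saved -> restored

REG = 0x51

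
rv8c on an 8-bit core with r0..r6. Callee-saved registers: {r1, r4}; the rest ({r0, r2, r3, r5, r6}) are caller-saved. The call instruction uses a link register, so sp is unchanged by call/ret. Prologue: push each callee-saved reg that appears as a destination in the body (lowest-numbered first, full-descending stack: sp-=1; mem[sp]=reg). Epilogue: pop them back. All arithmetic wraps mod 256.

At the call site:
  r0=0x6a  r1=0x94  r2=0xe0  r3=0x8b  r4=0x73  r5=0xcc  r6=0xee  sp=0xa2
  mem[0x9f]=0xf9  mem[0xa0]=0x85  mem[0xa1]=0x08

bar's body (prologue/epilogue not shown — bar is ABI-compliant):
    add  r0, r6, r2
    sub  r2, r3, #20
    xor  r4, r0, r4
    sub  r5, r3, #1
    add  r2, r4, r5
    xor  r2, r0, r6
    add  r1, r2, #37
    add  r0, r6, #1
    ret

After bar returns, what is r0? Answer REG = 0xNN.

REG = 0xef

prologue: push r1 -> mem[0xa1]=0x94, sp=0xa1
prologue: push r4 -> mem[0xa0]=0x73, sp=0xa0
body[0] add  r0, r6, r2 -> r0=0xce
body[1] sub  r2, r3, #20 -> r2=0x77
body[2] xor  r4, r0, r4 -> r4=0xbd
body[3] sub  r5, r3, #1 -> r5=0x8a
body[4] add  r2, r4, r5 -> r2=0x47
body[5] xor  r2, r0, r6 -> r2=0x20
body[6] add  r1, r2, #37 -> r1=0x45
body[7] add  r0, r6, #1 -> r0=0xef
epilogue: pop r4=0x73, sp=0xa1
epilogue: pop r1=0x94, sp=0xa2
r0 is caller-saved -> body value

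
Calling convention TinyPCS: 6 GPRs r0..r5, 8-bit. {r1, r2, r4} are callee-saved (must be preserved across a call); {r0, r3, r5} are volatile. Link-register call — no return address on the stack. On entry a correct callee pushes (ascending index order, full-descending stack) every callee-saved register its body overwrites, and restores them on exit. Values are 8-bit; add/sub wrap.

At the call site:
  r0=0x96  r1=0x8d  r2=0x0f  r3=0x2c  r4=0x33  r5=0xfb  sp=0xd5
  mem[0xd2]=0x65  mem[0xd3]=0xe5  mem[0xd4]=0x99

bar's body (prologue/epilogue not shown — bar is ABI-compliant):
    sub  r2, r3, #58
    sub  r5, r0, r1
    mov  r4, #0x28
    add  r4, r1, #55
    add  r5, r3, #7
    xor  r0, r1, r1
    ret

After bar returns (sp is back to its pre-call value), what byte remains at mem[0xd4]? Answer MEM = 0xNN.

MEM = 0x0f

prologue: push r2 → mem[0xd4]=0x0f, sp=0xd4
prologue: push r4 → mem[0xd3]=0x33, sp=0xd3
body[0] sub  r2, r3, #58 → r2=0xf2
body[1] sub  r5, r0, r1 → r5=0x09
body[2] mov  r4, #0x28 → r4=0x28
body[3] add  r4, r1, #55 → r4=0xc4
body[4] add  r5, r3, #7 → r5=0x33
body[5] xor  r0, r1, r1 → r0=0x00
epilogue: pop r4=0x33, sp=0xd4
epilogue: pop r2=0x0f, sp=0xd5
prologue pushed ['r2', 'r4'] at ['0xd4', '0xd3']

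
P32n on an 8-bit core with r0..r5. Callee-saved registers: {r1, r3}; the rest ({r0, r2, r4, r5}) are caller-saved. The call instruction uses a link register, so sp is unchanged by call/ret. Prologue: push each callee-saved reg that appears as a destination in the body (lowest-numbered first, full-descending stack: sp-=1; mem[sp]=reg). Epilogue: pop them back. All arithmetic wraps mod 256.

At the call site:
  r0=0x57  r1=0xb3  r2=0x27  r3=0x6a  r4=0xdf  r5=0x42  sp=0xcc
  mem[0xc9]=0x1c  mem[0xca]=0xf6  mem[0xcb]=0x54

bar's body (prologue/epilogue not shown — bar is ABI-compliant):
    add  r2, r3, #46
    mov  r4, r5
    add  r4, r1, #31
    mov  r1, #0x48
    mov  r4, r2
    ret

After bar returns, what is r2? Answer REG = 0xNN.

REG = 0x98

prologue: push r1 -> mem[0xcb]=0xb3, sp=0xcb
body[0] add  r2, r3, #46 -> r2=0x98
body[1] mov  r4, r5 -> r4=0x42
body[2] add  r4, r1, #31 -> r4=0xd2
body[3] mov  r1, #0x48 -> r1=0x48
body[4] mov  r4, r2 -> r4=0x98
epilogue: pop r1=0xb3, sp=0xcc
r2 is caller-saved -> body value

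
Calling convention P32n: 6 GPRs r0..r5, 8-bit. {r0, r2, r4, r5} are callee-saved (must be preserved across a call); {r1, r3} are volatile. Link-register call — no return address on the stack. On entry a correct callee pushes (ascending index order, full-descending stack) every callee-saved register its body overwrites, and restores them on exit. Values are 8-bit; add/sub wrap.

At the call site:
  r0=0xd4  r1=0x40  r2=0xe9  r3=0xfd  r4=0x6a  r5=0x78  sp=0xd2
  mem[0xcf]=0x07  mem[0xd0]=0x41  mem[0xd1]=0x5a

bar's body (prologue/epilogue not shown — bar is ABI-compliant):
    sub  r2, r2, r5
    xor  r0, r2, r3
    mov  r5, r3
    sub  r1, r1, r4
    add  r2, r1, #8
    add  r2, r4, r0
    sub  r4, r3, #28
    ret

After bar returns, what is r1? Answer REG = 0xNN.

prologue: push r0 -> mem[0xd1]=0xd4, sp=0xd1
prologue: push r2 -> mem[0xd0]=0xe9, sp=0xd0
prologue: push r4 -> mem[0xcf]=0x6a, sp=0xcf
prologue: push r5 -> mem[0xce]=0x78, sp=0xce
body[0] sub  r2, r2, r5 -> r2=0x71
body[1] xor  r0, r2, r3 -> r0=0x8c
body[2] mov  r5, r3 -> r5=0xfd
body[3] sub  r1, r1, r4 -> r1=0xd6
body[4] add  r2, r1, #8 -> r2=0xde
body[5] add  r2, r4, r0 -> r2=0xf6
body[6] sub  r4, r3, #28 -> r4=0xe1
epilogue: pop r5=0x78, sp=0xcf
epilogue: pop r4=0x6a, sp=0xd0
epilogue: pop r2=0xe9, sp=0xd1
epilogue: pop r0=0xd4, sp=0xd2
r1 is caller-saved -> body value

REG = 0xd6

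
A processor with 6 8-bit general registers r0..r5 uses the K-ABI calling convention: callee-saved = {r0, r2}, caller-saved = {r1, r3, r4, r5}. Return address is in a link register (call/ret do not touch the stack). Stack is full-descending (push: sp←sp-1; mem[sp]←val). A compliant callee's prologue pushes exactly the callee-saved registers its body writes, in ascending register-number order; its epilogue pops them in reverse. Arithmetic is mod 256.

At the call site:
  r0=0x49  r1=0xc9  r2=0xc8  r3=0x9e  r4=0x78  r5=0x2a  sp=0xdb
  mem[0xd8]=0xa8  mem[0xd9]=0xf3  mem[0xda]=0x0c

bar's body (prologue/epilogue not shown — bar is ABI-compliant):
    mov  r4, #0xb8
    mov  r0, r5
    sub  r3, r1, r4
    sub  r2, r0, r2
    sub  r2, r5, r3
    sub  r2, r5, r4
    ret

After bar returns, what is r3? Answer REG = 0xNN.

prologue: push r0 -> mem[0xda]=0x49, sp=0xda
prologue: push r2 -> mem[0xd9]=0xc8, sp=0xd9
body[0] mov  r4, #0xb8 -> r4=0xb8
body[1] mov  r0, r5 -> r0=0x2a
body[2] sub  r3, r1, r4 -> r3=0x11
body[3] sub  r2, r0, r2 -> r2=0x62
body[4] sub  r2, r5, r3 -> r2=0x19
body[5] sub  r2, r5, r4 -> r2=0x72
epilogue: pop r2=0xc8, sp=0xda
epilogue: pop r0=0x49, sp=0xdb
r3 is caller-saved -> body value

REG = 0x11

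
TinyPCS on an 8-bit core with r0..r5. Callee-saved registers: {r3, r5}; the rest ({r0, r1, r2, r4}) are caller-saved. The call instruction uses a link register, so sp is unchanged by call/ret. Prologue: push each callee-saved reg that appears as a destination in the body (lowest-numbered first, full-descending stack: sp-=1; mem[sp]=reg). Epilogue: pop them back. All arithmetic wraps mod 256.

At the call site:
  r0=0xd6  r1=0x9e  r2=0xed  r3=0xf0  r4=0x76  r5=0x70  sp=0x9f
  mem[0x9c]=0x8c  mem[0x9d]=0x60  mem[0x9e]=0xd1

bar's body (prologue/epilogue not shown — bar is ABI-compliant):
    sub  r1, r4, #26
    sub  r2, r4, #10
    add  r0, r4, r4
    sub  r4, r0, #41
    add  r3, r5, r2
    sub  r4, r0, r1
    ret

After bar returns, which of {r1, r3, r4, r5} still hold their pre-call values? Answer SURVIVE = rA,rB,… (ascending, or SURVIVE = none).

prologue: push r3 → mem[0x9e]=0xf0, sp=0x9e
body[0] sub  r1, r4, #26 → r1=0x5c
body[1] sub  r2, r4, #10 → r2=0x6c
body[2] add  r0, r4, r4 → r0=0xec
body[3] sub  r4, r0, #41 → r4=0xc3
body[4] add  r3, r5, r2 → r3=0xdc
body[5] sub  r4, r0, r1 → r4=0x90
epilogue: pop r3=0xf0, sp=0x9f
r1: caller-saved, written=True
r3: callee-saved, written=True
r4: caller-saved, written=True
r5: callee-saved, written=False

SURVIVE = r3,r5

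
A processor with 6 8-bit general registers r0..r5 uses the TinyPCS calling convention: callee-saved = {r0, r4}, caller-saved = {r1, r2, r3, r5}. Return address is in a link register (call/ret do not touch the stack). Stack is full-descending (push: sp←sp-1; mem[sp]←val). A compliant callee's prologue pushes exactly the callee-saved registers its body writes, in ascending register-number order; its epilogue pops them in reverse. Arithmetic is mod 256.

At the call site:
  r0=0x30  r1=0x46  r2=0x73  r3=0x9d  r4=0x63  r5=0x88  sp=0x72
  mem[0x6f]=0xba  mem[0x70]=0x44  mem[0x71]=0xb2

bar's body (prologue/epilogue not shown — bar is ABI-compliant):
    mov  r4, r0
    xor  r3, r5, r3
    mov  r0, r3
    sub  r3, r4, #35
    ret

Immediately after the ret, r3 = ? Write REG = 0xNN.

prologue: push r0 → mem[0x71]=0x30, sp=0x71
prologue: push r4 → mem[0x70]=0x63, sp=0x70
body[0] mov  r4, r0 → r4=0x30
body[1] xor  r3, r5, r3 → r3=0x15
body[2] mov  r0, r3 → r0=0x15
body[3] sub  r3, r4, #35 → r3=0x0d
epilogue: pop r4=0x63, sp=0x71
epilogue: pop r0=0x30, sp=0x72
r3 is caller-saved → body value

REG = 0x0d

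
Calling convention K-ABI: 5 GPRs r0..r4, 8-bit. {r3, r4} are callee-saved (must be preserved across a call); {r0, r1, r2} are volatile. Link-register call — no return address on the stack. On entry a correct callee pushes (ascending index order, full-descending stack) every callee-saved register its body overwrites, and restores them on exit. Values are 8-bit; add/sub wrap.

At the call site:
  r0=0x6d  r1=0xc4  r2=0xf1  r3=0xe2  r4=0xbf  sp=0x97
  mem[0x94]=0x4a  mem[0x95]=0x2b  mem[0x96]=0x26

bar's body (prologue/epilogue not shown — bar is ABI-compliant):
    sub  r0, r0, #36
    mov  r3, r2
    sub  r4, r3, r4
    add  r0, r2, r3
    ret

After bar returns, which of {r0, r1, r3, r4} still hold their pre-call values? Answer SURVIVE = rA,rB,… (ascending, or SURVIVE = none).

SURVIVE = r1,r3,r4

prologue: push r3 -> mem[0x96]=0xe2, sp=0x96
prologue: push r4 -> mem[0x95]=0xbf, sp=0x95
body[0] sub  r0, r0, #36 -> r0=0x49
body[1] mov  r3, r2 -> r3=0xf1
body[2] sub  r4, r3, r4 -> r4=0x32
body[3] add  r0, r2, r3 -> r0=0xe2
epilogue: pop r4=0xbf, sp=0x96
epilogue: pop r3=0xe2, sp=0x97
r0: caller-saved, written=True
r1: caller-saved, written=False
r3: callee-saved, written=True
r4: callee-saved, written=True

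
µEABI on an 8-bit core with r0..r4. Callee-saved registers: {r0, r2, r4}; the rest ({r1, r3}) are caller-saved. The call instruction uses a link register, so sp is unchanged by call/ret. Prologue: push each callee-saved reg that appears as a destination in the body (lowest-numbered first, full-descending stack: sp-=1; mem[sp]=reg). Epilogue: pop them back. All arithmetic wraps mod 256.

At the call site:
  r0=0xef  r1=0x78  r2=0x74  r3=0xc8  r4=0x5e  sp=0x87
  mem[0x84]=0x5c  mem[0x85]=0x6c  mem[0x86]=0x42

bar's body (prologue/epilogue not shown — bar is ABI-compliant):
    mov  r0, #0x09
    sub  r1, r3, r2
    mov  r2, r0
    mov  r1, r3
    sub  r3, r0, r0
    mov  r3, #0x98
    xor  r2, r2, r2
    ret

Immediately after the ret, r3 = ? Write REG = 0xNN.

prologue: push r0 → mem[0x86]=0xef, sp=0x86
prologue: push r2 → mem[0x85]=0x74, sp=0x85
body[0] mov  r0, #0x09 → r0=0x09
body[1] sub  r1, r3, r2 → r1=0x54
body[2] mov  r2, r0 → r2=0x09
body[3] mov  r1, r3 → r1=0xc8
body[4] sub  r3, r0, r0 → r3=0x00
body[5] mov  r3, #0x98 → r3=0x98
body[6] xor  r2, r2, r2 → r2=0x00
epilogue: pop r2=0x74, sp=0x86
epilogue: pop r0=0xef, sp=0x87
r3 is caller-saved → body value

REG = 0x98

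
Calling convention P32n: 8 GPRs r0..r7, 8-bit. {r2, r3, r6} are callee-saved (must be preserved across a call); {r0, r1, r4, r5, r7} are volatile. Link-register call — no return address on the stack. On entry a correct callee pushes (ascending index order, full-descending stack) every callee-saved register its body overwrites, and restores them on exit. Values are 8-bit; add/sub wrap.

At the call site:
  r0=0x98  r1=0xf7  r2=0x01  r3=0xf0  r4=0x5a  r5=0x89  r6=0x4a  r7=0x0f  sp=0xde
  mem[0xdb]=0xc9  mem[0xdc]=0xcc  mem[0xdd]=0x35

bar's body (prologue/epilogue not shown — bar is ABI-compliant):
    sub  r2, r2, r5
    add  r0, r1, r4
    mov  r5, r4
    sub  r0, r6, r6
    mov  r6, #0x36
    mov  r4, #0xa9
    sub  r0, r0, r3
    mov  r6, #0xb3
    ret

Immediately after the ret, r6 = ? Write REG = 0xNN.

prologue: push r2 -> mem[0xdd]=0x01, sp=0xdd
prologue: push r6 -> mem[0xdc]=0x4a, sp=0xdc
body[0] sub  r2, r2, r5 -> r2=0x78
body[1] add  r0, r1, r4 -> r0=0x51
body[2] mov  r5, r4 -> r5=0x5a
body[3] sub  r0, r6, r6 -> r0=0x00
body[4] mov  r6, #0x36 -> r6=0x36
body[5] mov  r4, #0xa9 -> r4=0xa9
body[6] sub  r0, r0, r3 -> r0=0x10
body[7] mov  r6, #0xb3 -> r6=0xb3
epilogue: pop r6=0x4a, sp=0xdd
epilogue: pop r2=0x01, sp=0xde
r6 is callee-saved -> restored

REG = 0x4a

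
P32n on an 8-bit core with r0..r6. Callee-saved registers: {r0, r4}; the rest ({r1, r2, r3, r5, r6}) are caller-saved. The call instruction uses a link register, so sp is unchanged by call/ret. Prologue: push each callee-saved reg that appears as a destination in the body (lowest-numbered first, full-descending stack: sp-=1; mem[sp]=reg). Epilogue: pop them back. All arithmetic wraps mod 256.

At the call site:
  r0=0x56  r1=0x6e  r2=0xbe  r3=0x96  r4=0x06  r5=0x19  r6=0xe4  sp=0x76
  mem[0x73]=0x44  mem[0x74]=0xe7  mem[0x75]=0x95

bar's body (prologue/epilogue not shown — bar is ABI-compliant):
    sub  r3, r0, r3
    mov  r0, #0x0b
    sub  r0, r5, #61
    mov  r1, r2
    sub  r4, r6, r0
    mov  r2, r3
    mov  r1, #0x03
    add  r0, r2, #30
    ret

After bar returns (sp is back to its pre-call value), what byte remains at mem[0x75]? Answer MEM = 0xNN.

MEM = 0x56

prologue: push r0 → mem[0x75]=0x56, sp=0x75
prologue: push r4 → mem[0x74]=0x06, sp=0x74
body[0] sub  r3, r0, r3 → r3=0xc0
body[1] mov  r0, #0x0b → r0=0x0b
body[2] sub  r0, r5, #61 → r0=0xdc
body[3] mov  r1, r2 → r1=0xbe
body[4] sub  r4, r6, r0 → r4=0x08
body[5] mov  r2, r3 → r2=0xc0
body[6] mov  r1, #0x03 → r1=0x03
body[7] add  r0, r2, #30 → r0=0xde
epilogue: pop r4=0x06, sp=0x75
epilogue: pop r0=0x56, sp=0x76
prologue pushed ['r0', 'r4'] at ['0x75', '0x74']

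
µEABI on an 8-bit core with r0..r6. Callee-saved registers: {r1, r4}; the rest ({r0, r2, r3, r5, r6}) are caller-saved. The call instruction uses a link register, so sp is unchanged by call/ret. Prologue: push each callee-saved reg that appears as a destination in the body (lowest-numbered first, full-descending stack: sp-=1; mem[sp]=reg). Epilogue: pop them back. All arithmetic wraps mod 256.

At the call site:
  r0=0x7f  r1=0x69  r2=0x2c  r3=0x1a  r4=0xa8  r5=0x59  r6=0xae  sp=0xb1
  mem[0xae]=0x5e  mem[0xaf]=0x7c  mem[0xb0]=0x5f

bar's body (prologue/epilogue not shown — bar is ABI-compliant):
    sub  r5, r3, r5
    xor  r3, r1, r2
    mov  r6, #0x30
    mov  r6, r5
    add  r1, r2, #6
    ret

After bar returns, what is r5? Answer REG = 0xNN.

REG = 0xc1

prologue: push r1 -> mem[0xb0]=0x69, sp=0xb0
body[0] sub  r5, r3, r5 -> r5=0xc1
body[1] xor  r3, r1, r2 -> r3=0x45
body[2] mov  r6, #0x30 -> r6=0x30
body[3] mov  r6, r5 -> r6=0xc1
body[4] add  r1, r2, #6 -> r1=0x32
epilogue: pop r1=0x69, sp=0xb1
r5 is caller-saved -> body value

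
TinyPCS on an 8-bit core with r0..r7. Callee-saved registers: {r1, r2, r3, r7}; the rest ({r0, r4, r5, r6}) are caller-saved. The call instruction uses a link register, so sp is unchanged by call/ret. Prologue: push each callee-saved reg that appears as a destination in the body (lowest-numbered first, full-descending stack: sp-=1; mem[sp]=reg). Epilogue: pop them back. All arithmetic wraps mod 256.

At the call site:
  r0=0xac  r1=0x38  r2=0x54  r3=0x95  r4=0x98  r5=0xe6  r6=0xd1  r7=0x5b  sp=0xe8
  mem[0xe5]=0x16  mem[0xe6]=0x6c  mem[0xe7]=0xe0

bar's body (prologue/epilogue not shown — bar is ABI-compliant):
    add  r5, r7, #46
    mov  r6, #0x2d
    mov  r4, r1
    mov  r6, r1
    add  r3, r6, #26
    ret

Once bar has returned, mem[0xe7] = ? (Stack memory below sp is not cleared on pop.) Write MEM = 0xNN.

MEM = 0x95

prologue: push r3 -> mem[0xe7]=0x95, sp=0xe7
body[0] add  r5, r7, #46 -> r5=0x89
body[1] mov  r6, #0x2d -> r6=0x2d
body[2] mov  r4, r1 -> r4=0x38
body[3] mov  r6, r1 -> r6=0x38
body[4] add  r3, r6, #26 -> r3=0x52
epilogue: pop r3=0x95, sp=0xe8
prologue pushed ['r3'] at ['0xe7']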